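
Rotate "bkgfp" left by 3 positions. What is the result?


Input: "bkgfp", rotate left by 3
First 3 characters: "bkg"
Remaining characters: "fp"
Concatenate remaining + first: "fp" + "bkg" = "fpbkg"

fpbkg


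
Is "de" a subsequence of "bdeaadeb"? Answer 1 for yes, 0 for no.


Check if "de" is a subsequence of "bdeaadeb"
Greedy scan:
  Position 0 ('b'): no match needed
  Position 1 ('d'): matches sub[0] = 'd'
  Position 2 ('e'): matches sub[1] = 'e'
  Position 3 ('a'): no match needed
  Position 4 ('a'): no match needed
  Position 5 ('d'): no match needed
  Position 6 ('e'): no match needed
  Position 7 ('b'): no match needed
All 2 characters matched => is a subsequence

1


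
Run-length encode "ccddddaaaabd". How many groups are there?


Input: ccddddaaaabd
Scanning for consecutive runs:
  Group 1: 'c' x 2 (positions 0-1)
  Group 2: 'd' x 4 (positions 2-5)
  Group 3: 'a' x 4 (positions 6-9)
  Group 4: 'b' x 1 (positions 10-10)
  Group 5: 'd' x 1 (positions 11-11)
Total groups: 5

5


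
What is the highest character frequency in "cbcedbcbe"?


Input: cbcedbcbe
Character counts:
  'b': 3
  'c': 3
  'd': 1
  'e': 2
Maximum frequency: 3

3


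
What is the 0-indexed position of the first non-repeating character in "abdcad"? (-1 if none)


Input: abdcad
Character frequencies:
  'a': 2
  'b': 1
  'c': 1
  'd': 2
Scanning left to right for freq == 1:
  Position 0 ('a'): freq=2, skip
  Position 1 ('b'): unique! => answer = 1

1


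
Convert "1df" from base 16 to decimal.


Input: "1df" in base 16
Positional expansion:
  Digit '1' (value 1) x 16^2 = 256
  Digit 'd' (value 13) x 16^1 = 208
  Digit 'f' (value 15) x 16^0 = 15
Sum = 479

479


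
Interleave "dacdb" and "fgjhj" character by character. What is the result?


Interleaving "dacdb" and "fgjhj":
  Position 0: 'd' from first, 'f' from second => "df"
  Position 1: 'a' from first, 'g' from second => "ag"
  Position 2: 'c' from first, 'j' from second => "cj"
  Position 3: 'd' from first, 'h' from second => "dh"
  Position 4: 'b' from first, 'j' from second => "bj"
Result: dfagcjdhbj

dfagcjdhbj


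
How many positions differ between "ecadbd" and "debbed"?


Comparing "ecadbd" and "debbed" position by position:
  Position 0: 'e' vs 'd' => DIFFER
  Position 1: 'c' vs 'e' => DIFFER
  Position 2: 'a' vs 'b' => DIFFER
  Position 3: 'd' vs 'b' => DIFFER
  Position 4: 'b' vs 'e' => DIFFER
  Position 5: 'd' vs 'd' => same
Positions that differ: 5

5


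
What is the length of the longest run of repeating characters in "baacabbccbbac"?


Input: "baacabbccbbac"
Scanning for longest run:
  Position 1 ('a'): new char, reset run to 1
  Position 2 ('a'): continues run of 'a', length=2
  Position 3 ('c'): new char, reset run to 1
  Position 4 ('a'): new char, reset run to 1
  Position 5 ('b'): new char, reset run to 1
  Position 6 ('b'): continues run of 'b', length=2
  Position 7 ('c'): new char, reset run to 1
  Position 8 ('c'): continues run of 'c', length=2
  Position 9 ('b'): new char, reset run to 1
  Position 10 ('b'): continues run of 'b', length=2
  Position 11 ('a'): new char, reset run to 1
  Position 12 ('c'): new char, reset run to 1
Longest run: 'a' with length 2

2


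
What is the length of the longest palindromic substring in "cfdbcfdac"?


Input: "cfdbcfdac"
Checking substrings for palindromes:
  No multi-char palindromic substrings found
Longest palindromic substring: "c" with length 1

1


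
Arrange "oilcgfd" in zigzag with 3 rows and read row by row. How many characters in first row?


Zigzag "oilcgfd" into 3 rows:
Placing characters:
  'o' => row 0
  'i' => row 1
  'l' => row 2
  'c' => row 1
  'g' => row 0
  'f' => row 1
  'd' => row 2
Rows:
  Row 0: "og"
  Row 1: "icf"
  Row 2: "ld"
First row length: 2

2


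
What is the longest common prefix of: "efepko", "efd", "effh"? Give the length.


Words: efepko, efd, effh
  Position 0: all 'e' => match
  Position 1: all 'f' => match
  Position 2: ('e', 'd', 'f') => mismatch, stop
LCP = "ef" (length 2)

2


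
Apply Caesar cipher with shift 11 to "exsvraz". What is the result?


Caesar cipher: shift "exsvraz" by 11
  'e' (pos 4) + 11 = pos 15 = 'p'
  'x' (pos 23) + 11 = pos 8 = 'i'
  's' (pos 18) + 11 = pos 3 = 'd'
  'v' (pos 21) + 11 = pos 6 = 'g'
  'r' (pos 17) + 11 = pos 2 = 'c'
  'a' (pos 0) + 11 = pos 11 = 'l'
  'z' (pos 25) + 11 = pos 10 = 'k'
Result: pidgclk

pidgclk


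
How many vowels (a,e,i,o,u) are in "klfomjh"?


Input: klfomjh
Checking each character:
  'k' at position 0: consonant
  'l' at position 1: consonant
  'f' at position 2: consonant
  'o' at position 3: vowel (running total: 1)
  'm' at position 4: consonant
  'j' at position 5: consonant
  'h' at position 6: consonant
Total vowels: 1

1


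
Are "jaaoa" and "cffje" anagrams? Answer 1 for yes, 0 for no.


Strings: "jaaoa", "cffje"
Sorted first:  aaajo
Sorted second: ceffj
Differ at position 0: 'a' vs 'c' => not anagrams

0


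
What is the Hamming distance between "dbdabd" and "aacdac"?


Comparing "dbdabd" and "aacdac" position by position:
  Position 0: 'd' vs 'a' => differ
  Position 1: 'b' vs 'a' => differ
  Position 2: 'd' vs 'c' => differ
  Position 3: 'a' vs 'd' => differ
  Position 4: 'b' vs 'a' => differ
  Position 5: 'd' vs 'c' => differ
Total differences (Hamming distance): 6

6


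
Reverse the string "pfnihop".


Input: pfnihop
Reading characters right to left:
  Position 6: 'p'
  Position 5: 'o'
  Position 4: 'h'
  Position 3: 'i'
  Position 2: 'n'
  Position 1: 'f'
  Position 0: 'p'
Reversed: pohinfp

pohinfp


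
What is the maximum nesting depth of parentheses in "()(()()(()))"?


Input: "()(()()(()))"
Tracking depth:
  Position 0 '(': depth becomes 1
  Position 1 ')': depth becomes 0
  Position 2 '(': depth becomes 1
  Position 3 '(': depth becomes 2
  Position 4 ')': depth becomes 1
  Position 5 '(': depth becomes 2
  Position 6 ')': depth becomes 1
  Position 7 '(': depth becomes 2
  Position 8 '(': depth becomes 3
  Position 9 ')': depth becomes 2
  Position 10 ')': depth becomes 1
  Position 11 ')': depth becomes 0
Maximum depth reached: 3

3


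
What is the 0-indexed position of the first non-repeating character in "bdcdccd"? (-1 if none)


Input: bdcdccd
Character frequencies:
  'b': 1
  'c': 3
  'd': 3
Scanning left to right for freq == 1:
  Position 0 ('b'): unique! => answer = 0

0


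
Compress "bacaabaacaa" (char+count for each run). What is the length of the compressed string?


Input: bacaabaacaa
Runs:
  'b' x 1 => "b1"
  'a' x 1 => "a1"
  'c' x 1 => "c1"
  'a' x 2 => "a2"
  'b' x 1 => "b1"
  'a' x 2 => "a2"
  'c' x 1 => "c1"
  'a' x 2 => "a2"
Compressed: "b1a1c1a2b1a2c1a2"
Compressed length: 16

16


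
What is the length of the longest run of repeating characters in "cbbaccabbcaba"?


Input: "cbbaccabbcaba"
Scanning for longest run:
  Position 1 ('b'): new char, reset run to 1
  Position 2 ('b'): continues run of 'b', length=2
  Position 3 ('a'): new char, reset run to 1
  Position 4 ('c'): new char, reset run to 1
  Position 5 ('c'): continues run of 'c', length=2
  Position 6 ('a'): new char, reset run to 1
  Position 7 ('b'): new char, reset run to 1
  Position 8 ('b'): continues run of 'b', length=2
  Position 9 ('c'): new char, reset run to 1
  Position 10 ('a'): new char, reset run to 1
  Position 11 ('b'): new char, reset run to 1
  Position 12 ('a'): new char, reset run to 1
Longest run: 'b' with length 2

2


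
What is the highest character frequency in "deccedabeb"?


Input: deccedabeb
Character counts:
  'a': 1
  'b': 2
  'c': 2
  'd': 2
  'e': 3
Maximum frequency: 3

3


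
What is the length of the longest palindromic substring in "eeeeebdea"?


Input: "eeeeebdea"
Checking substrings for palindromes:
  [0:5] "eeeee" (len 5) => palindrome
  [0:4] "eeee" (len 4) => palindrome
  [1:5] "eeee" (len 4) => palindrome
  [0:3] "eee" (len 3) => palindrome
  [1:4] "eee" (len 3) => palindrome
  [2:5] "eee" (len 3) => palindrome
Longest palindromic substring: "eeeee" with length 5

5


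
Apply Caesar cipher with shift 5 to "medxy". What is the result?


Caesar cipher: shift "medxy" by 5
  'm' (pos 12) + 5 = pos 17 = 'r'
  'e' (pos 4) + 5 = pos 9 = 'j'
  'd' (pos 3) + 5 = pos 8 = 'i'
  'x' (pos 23) + 5 = pos 2 = 'c'
  'y' (pos 24) + 5 = pos 3 = 'd'
Result: rjicd

rjicd


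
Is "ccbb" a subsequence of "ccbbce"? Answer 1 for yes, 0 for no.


Check if "ccbb" is a subsequence of "ccbbce"
Greedy scan:
  Position 0 ('c'): matches sub[0] = 'c'
  Position 1 ('c'): matches sub[1] = 'c'
  Position 2 ('b'): matches sub[2] = 'b'
  Position 3 ('b'): matches sub[3] = 'b'
  Position 4 ('c'): no match needed
  Position 5 ('e'): no match needed
All 4 characters matched => is a subsequence

1


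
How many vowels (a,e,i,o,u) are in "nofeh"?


Input: nofeh
Checking each character:
  'n' at position 0: consonant
  'o' at position 1: vowel (running total: 1)
  'f' at position 2: consonant
  'e' at position 3: vowel (running total: 2)
  'h' at position 4: consonant
Total vowels: 2

2


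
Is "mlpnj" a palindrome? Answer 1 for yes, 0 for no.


Input: mlpnj
Reversed: jnplm
  Compare pos 0 ('m') with pos 4 ('j'): MISMATCH
  Compare pos 1 ('l') with pos 3 ('n'): MISMATCH
Result: not a palindrome

0


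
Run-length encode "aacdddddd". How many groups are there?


Input: aacdddddd
Scanning for consecutive runs:
  Group 1: 'a' x 2 (positions 0-1)
  Group 2: 'c' x 1 (positions 2-2)
  Group 3: 'd' x 6 (positions 3-8)
Total groups: 3

3


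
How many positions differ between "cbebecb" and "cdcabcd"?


Comparing "cbebecb" and "cdcabcd" position by position:
  Position 0: 'c' vs 'c' => same
  Position 1: 'b' vs 'd' => DIFFER
  Position 2: 'e' vs 'c' => DIFFER
  Position 3: 'b' vs 'a' => DIFFER
  Position 4: 'e' vs 'b' => DIFFER
  Position 5: 'c' vs 'c' => same
  Position 6: 'b' vs 'd' => DIFFER
Positions that differ: 5

5


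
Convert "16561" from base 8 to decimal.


Input: "16561" in base 8
Positional expansion:
  Digit '1' (value 1) x 8^4 = 4096
  Digit '6' (value 6) x 8^3 = 3072
  Digit '5' (value 5) x 8^2 = 320
  Digit '6' (value 6) x 8^1 = 48
  Digit '1' (value 1) x 8^0 = 1
Sum = 7537

7537


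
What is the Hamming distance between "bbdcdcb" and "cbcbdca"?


Comparing "bbdcdcb" and "cbcbdca" position by position:
  Position 0: 'b' vs 'c' => differ
  Position 1: 'b' vs 'b' => same
  Position 2: 'd' vs 'c' => differ
  Position 3: 'c' vs 'b' => differ
  Position 4: 'd' vs 'd' => same
  Position 5: 'c' vs 'c' => same
  Position 6: 'b' vs 'a' => differ
Total differences (Hamming distance): 4

4


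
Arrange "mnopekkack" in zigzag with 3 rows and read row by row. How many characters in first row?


Zigzag "mnopekkack" into 3 rows:
Placing characters:
  'm' => row 0
  'n' => row 1
  'o' => row 2
  'p' => row 1
  'e' => row 0
  'k' => row 1
  'k' => row 2
  'a' => row 1
  'c' => row 0
  'k' => row 1
Rows:
  Row 0: "mec"
  Row 1: "npkak"
  Row 2: "ok"
First row length: 3

3


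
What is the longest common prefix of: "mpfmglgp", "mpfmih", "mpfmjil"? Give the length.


Words: mpfmglgp, mpfmih, mpfmjil
  Position 0: all 'm' => match
  Position 1: all 'p' => match
  Position 2: all 'f' => match
  Position 3: all 'm' => match
  Position 4: ('g', 'i', 'j') => mismatch, stop
LCP = "mpfm" (length 4)

4


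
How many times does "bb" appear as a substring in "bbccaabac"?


Searching for "bb" in "bbccaabac"
Scanning each position:
  Position 0: "bb" => MATCH
  Position 1: "bc" => no
  Position 2: "cc" => no
  Position 3: "ca" => no
  Position 4: "aa" => no
  Position 5: "ab" => no
  Position 6: "ba" => no
  Position 7: "ac" => no
Total occurrences: 1

1


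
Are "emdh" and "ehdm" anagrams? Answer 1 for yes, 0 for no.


Strings: "emdh", "ehdm"
Sorted first:  dehm
Sorted second: dehm
Sorted forms match => anagrams

1


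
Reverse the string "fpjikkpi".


Input: fpjikkpi
Reading characters right to left:
  Position 7: 'i'
  Position 6: 'p'
  Position 5: 'k'
  Position 4: 'k'
  Position 3: 'i'
  Position 2: 'j'
  Position 1: 'p'
  Position 0: 'f'
Reversed: ipkkijpf

ipkkijpf


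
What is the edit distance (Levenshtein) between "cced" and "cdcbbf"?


Computing edit distance: "cced" -> "cdcbbf"
DP table:
           c    d    c    b    b    f
      0    1    2    3    4    5    6
  c   1    0    1    2    3    4    5
  c   2    1    1    1    2    3    4
  e   3    2    2    2    2    3    4
  d   4    3    2    3    3    3    4
Edit distance = dp[4][6] = 4

4


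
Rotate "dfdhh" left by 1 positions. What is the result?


Input: "dfdhh", rotate left by 1
First 1 characters: "d"
Remaining characters: "fdhh"
Concatenate remaining + first: "fdhh" + "d" = "fdhhd"

fdhhd


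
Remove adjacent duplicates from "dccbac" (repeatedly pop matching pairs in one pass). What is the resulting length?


Input: dccbac
Stack-based adjacent duplicate removal:
  Read 'd': push. Stack: d
  Read 'c': push. Stack: dc
  Read 'c': matches stack top 'c' => pop. Stack: d
  Read 'b': push. Stack: db
  Read 'a': push. Stack: dba
  Read 'c': push. Stack: dbac
Final stack: "dbac" (length 4)

4


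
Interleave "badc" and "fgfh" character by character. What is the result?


Interleaving "badc" and "fgfh":
  Position 0: 'b' from first, 'f' from second => "bf"
  Position 1: 'a' from first, 'g' from second => "ag"
  Position 2: 'd' from first, 'f' from second => "df"
  Position 3: 'c' from first, 'h' from second => "ch"
Result: bfagdfch

bfagdfch


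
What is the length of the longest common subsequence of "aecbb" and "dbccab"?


LCS of "aecbb" and "dbccab"
DP table:
           d    b    c    c    a    b
      0    0    0    0    0    0    0
  a   0    0    0    0    0    1    1
  e   0    0    0    0    0    1    1
  c   0    0    0    1    1    1    1
  b   0    0    1    1    1    1    2
  b   0    0    1    1    1    1    2
LCS length = dp[5][6] = 2

2


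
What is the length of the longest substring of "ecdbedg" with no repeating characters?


Input: "ecdbedg"
Sliding window (track last position of each char):
  Position 0 ('e'): window [0,0] length 1 -- new best
  Position 1 ('c'): window [0,1] length 2 -- new best
  Position 2 ('d'): window [0,2] length 3 -- new best
  Position 3 ('b'): window [0,3] length 4 -- new best
  Position 4 ('e'): repeat (last at 0), move window start to 1
  Position 4 ('e'): window [1,4] length 4
  Position 5 ('d'): repeat (last at 2), move window start to 3
  Position 5 ('d'): window [3,5] length 3
  Position 6 ('g'): window [3,6] length 4
Longest substring with no repeats: "ecdb" with length 4

4


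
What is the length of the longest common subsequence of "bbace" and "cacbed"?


LCS of "bbace" and "cacbed"
DP table:
           c    a    c    b    e    d
      0    0    0    0    0    0    0
  b   0    0    0    0    1    1    1
  b   0    0    0    0    1    1    1
  a   0    0    1    1    1    1    1
  c   0    1    1    2    2    2    2
  e   0    1    1    2    2    3    3
LCS length = dp[5][6] = 3

3


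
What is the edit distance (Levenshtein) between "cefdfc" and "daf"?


Computing edit distance: "cefdfc" -> "daf"
DP table:
           d    a    f
      0    1    2    3
  c   1    1    2    3
  e   2    2    2    3
  f   3    3    3    2
  d   4    3    4    3
  f   5    4    4    4
  c   6    5    5    5
Edit distance = dp[6][3] = 5

5


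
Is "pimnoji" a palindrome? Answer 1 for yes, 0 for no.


Input: pimnoji
Reversed: ijonmip
  Compare pos 0 ('p') with pos 6 ('i'): MISMATCH
  Compare pos 1 ('i') with pos 5 ('j'): MISMATCH
  Compare pos 2 ('m') with pos 4 ('o'): MISMATCH
Result: not a palindrome

0


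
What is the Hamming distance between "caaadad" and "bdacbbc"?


Comparing "caaadad" and "bdacbbc" position by position:
  Position 0: 'c' vs 'b' => differ
  Position 1: 'a' vs 'd' => differ
  Position 2: 'a' vs 'a' => same
  Position 3: 'a' vs 'c' => differ
  Position 4: 'd' vs 'b' => differ
  Position 5: 'a' vs 'b' => differ
  Position 6: 'd' vs 'c' => differ
Total differences (Hamming distance): 6

6


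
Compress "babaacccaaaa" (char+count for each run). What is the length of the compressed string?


Input: babaacccaaaa
Runs:
  'b' x 1 => "b1"
  'a' x 1 => "a1"
  'b' x 1 => "b1"
  'a' x 2 => "a2"
  'c' x 3 => "c3"
  'a' x 4 => "a4"
Compressed: "b1a1b1a2c3a4"
Compressed length: 12

12


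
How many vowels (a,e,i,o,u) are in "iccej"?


Input: iccej
Checking each character:
  'i' at position 0: vowel (running total: 1)
  'c' at position 1: consonant
  'c' at position 2: consonant
  'e' at position 3: vowel (running total: 2)
  'j' at position 4: consonant
Total vowels: 2

2


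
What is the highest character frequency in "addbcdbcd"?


Input: addbcdbcd
Character counts:
  'a': 1
  'b': 2
  'c': 2
  'd': 4
Maximum frequency: 4

4


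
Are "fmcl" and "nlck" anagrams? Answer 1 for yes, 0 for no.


Strings: "fmcl", "nlck"
Sorted first:  cflm
Sorted second: ckln
Differ at position 1: 'f' vs 'k' => not anagrams

0


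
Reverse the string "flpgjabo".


Input: flpgjabo
Reading characters right to left:
  Position 7: 'o'
  Position 6: 'b'
  Position 5: 'a'
  Position 4: 'j'
  Position 3: 'g'
  Position 2: 'p'
  Position 1: 'l'
  Position 0: 'f'
Reversed: obajgplf

obajgplf


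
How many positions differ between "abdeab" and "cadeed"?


Comparing "abdeab" and "cadeed" position by position:
  Position 0: 'a' vs 'c' => DIFFER
  Position 1: 'b' vs 'a' => DIFFER
  Position 2: 'd' vs 'd' => same
  Position 3: 'e' vs 'e' => same
  Position 4: 'a' vs 'e' => DIFFER
  Position 5: 'b' vs 'd' => DIFFER
Positions that differ: 4

4


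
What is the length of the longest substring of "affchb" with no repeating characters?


Input: "affchb"
Sliding window (track last position of each char):
  Position 0 ('a'): window [0,0] length 1 -- new best
  Position 1 ('f'): window [0,1] length 2 -- new best
  Position 2 ('f'): repeat (last at 1), move window start to 2
  Position 2 ('f'): window [2,2] length 1
  Position 3 ('c'): window [2,3] length 2
  Position 4 ('h'): window [2,4] length 3 -- new best
  Position 5 ('b'): window [2,5] length 4 -- new best
Longest substring with no repeats: "fchb" with length 4

4


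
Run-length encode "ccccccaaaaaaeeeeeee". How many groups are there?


Input: ccccccaaaaaaeeeeeee
Scanning for consecutive runs:
  Group 1: 'c' x 6 (positions 0-5)
  Group 2: 'a' x 6 (positions 6-11)
  Group 3: 'e' x 7 (positions 12-18)
Total groups: 3

3


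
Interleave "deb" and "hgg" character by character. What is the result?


Interleaving "deb" and "hgg":
  Position 0: 'd' from first, 'h' from second => "dh"
  Position 1: 'e' from first, 'g' from second => "eg"
  Position 2: 'b' from first, 'g' from second => "bg"
Result: dhegbg

dhegbg


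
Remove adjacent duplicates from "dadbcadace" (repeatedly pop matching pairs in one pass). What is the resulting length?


Input: dadbcadace
Stack-based adjacent duplicate removal:
  Read 'd': push. Stack: d
  Read 'a': push. Stack: da
  Read 'd': push. Stack: dad
  Read 'b': push. Stack: dadb
  Read 'c': push. Stack: dadbc
  Read 'a': push. Stack: dadbca
  Read 'd': push. Stack: dadbcad
  Read 'a': push. Stack: dadbcada
  Read 'c': push. Stack: dadbcadac
  Read 'e': push. Stack: dadbcadace
Final stack: "dadbcadace" (length 10)

10


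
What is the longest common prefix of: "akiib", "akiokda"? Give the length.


Words: akiib, akiokda
  Position 0: all 'a' => match
  Position 1: all 'k' => match
  Position 2: all 'i' => match
  Position 3: ('i', 'o') => mismatch, stop
LCP = "aki" (length 3)

3


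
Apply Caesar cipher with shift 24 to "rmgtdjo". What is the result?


Caesar cipher: shift "rmgtdjo" by 24
  'r' (pos 17) + 24 = pos 15 = 'p'
  'm' (pos 12) + 24 = pos 10 = 'k'
  'g' (pos 6) + 24 = pos 4 = 'e'
  't' (pos 19) + 24 = pos 17 = 'r'
  'd' (pos 3) + 24 = pos 1 = 'b'
  'j' (pos 9) + 24 = pos 7 = 'h'
  'o' (pos 14) + 24 = pos 12 = 'm'
Result: pkerbhm

pkerbhm


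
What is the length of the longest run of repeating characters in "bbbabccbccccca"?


Input: "bbbabccbccccca"
Scanning for longest run:
  Position 1 ('b'): continues run of 'b', length=2
  Position 2 ('b'): continues run of 'b', length=3
  Position 3 ('a'): new char, reset run to 1
  Position 4 ('b'): new char, reset run to 1
  Position 5 ('c'): new char, reset run to 1
  Position 6 ('c'): continues run of 'c', length=2
  Position 7 ('b'): new char, reset run to 1
  Position 8 ('c'): new char, reset run to 1
  Position 9 ('c'): continues run of 'c', length=2
  Position 10 ('c'): continues run of 'c', length=3
  Position 11 ('c'): continues run of 'c', length=4
  Position 12 ('c'): continues run of 'c', length=5
  Position 13 ('a'): new char, reset run to 1
Longest run: 'c' with length 5

5


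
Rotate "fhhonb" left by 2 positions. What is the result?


Input: "fhhonb", rotate left by 2
First 2 characters: "fh"
Remaining characters: "honb"
Concatenate remaining + first: "honb" + "fh" = "honbfh"

honbfh


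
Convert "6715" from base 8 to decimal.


Input: "6715" in base 8
Positional expansion:
  Digit '6' (value 6) x 8^3 = 3072
  Digit '7' (value 7) x 8^2 = 448
  Digit '1' (value 1) x 8^1 = 8
  Digit '5' (value 5) x 8^0 = 5
Sum = 3533

3533


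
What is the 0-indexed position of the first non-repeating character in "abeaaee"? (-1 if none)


Input: abeaaee
Character frequencies:
  'a': 3
  'b': 1
  'e': 3
Scanning left to right for freq == 1:
  Position 0 ('a'): freq=3, skip
  Position 1 ('b'): unique! => answer = 1

1


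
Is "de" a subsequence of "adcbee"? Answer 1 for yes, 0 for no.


Check if "de" is a subsequence of "adcbee"
Greedy scan:
  Position 0 ('a'): no match needed
  Position 1 ('d'): matches sub[0] = 'd'
  Position 2 ('c'): no match needed
  Position 3 ('b'): no match needed
  Position 4 ('e'): matches sub[1] = 'e'
  Position 5 ('e'): no match needed
All 2 characters matched => is a subsequence

1


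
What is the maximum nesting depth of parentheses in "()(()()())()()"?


Input: "()(()()())()()"
Tracking depth:
  Position 0 '(': depth becomes 1
  Position 1 ')': depth becomes 0
  Position 2 '(': depth becomes 1
  Position 3 '(': depth becomes 2
  Position 4 ')': depth becomes 1
  Position 5 '(': depth becomes 2
  Position 6 ')': depth becomes 1
  Position 7 '(': depth becomes 2
  Position 8 ')': depth becomes 1
  Position 9 ')': depth becomes 0
  Position 10 '(': depth becomes 1
  Position 11 ')': depth becomes 0
  Position 12 '(': depth becomes 1
  Position 13 ')': depth becomes 0
Maximum depth reached: 2

2


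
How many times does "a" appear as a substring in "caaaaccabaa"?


Searching for "a" in "caaaaccabaa"
Scanning each position:
  Position 0: "c" => no
  Position 1: "a" => MATCH
  Position 2: "a" => MATCH
  Position 3: "a" => MATCH
  Position 4: "a" => MATCH
  Position 5: "c" => no
  Position 6: "c" => no
  Position 7: "a" => MATCH
  Position 8: "b" => no
  Position 9: "a" => MATCH
  Position 10: "a" => MATCH
Total occurrences: 7

7


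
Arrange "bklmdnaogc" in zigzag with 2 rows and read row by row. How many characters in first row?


Zigzag "bklmdnaogc" into 2 rows:
Placing characters:
  'b' => row 0
  'k' => row 1
  'l' => row 0
  'm' => row 1
  'd' => row 0
  'n' => row 1
  'a' => row 0
  'o' => row 1
  'g' => row 0
  'c' => row 1
Rows:
  Row 0: "bldag"
  Row 1: "kmnoc"
First row length: 5

5


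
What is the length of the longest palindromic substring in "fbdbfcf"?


Input: "fbdbfcf"
Checking substrings for palindromes:
  [0:5] "fbdbf" (len 5) => palindrome
  [1:4] "bdb" (len 3) => palindrome
  [4:7] "fcf" (len 3) => palindrome
Longest palindromic substring: "fbdbf" with length 5

5


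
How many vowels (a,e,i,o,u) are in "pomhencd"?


Input: pomhencd
Checking each character:
  'p' at position 0: consonant
  'o' at position 1: vowel (running total: 1)
  'm' at position 2: consonant
  'h' at position 3: consonant
  'e' at position 4: vowel (running total: 2)
  'n' at position 5: consonant
  'c' at position 6: consonant
  'd' at position 7: consonant
Total vowels: 2

2


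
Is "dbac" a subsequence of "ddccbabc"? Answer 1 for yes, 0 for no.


Check if "dbac" is a subsequence of "ddccbabc"
Greedy scan:
  Position 0 ('d'): matches sub[0] = 'd'
  Position 1 ('d'): no match needed
  Position 2 ('c'): no match needed
  Position 3 ('c'): no match needed
  Position 4 ('b'): matches sub[1] = 'b'
  Position 5 ('a'): matches sub[2] = 'a'
  Position 6 ('b'): no match needed
  Position 7 ('c'): matches sub[3] = 'c'
All 4 characters matched => is a subsequence

1


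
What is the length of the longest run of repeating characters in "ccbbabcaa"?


Input: "ccbbabcaa"
Scanning for longest run:
  Position 1 ('c'): continues run of 'c', length=2
  Position 2 ('b'): new char, reset run to 1
  Position 3 ('b'): continues run of 'b', length=2
  Position 4 ('a'): new char, reset run to 1
  Position 5 ('b'): new char, reset run to 1
  Position 6 ('c'): new char, reset run to 1
  Position 7 ('a'): new char, reset run to 1
  Position 8 ('a'): continues run of 'a', length=2
Longest run: 'c' with length 2

2


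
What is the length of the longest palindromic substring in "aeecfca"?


Input: "aeecfca"
Checking substrings for palindromes:
  [3:6] "cfc" (len 3) => palindrome
  [1:3] "ee" (len 2) => palindrome
Longest palindromic substring: "cfc" with length 3

3


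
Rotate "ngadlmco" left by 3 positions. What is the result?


Input: "ngadlmco", rotate left by 3
First 3 characters: "nga"
Remaining characters: "dlmco"
Concatenate remaining + first: "dlmco" + "nga" = "dlmconga"

dlmconga


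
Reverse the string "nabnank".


Input: nabnank
Reading characters right to left:
  Position 6: 'k'
  Position 5: 'n'
  Position 4: 'a'
  Position 3: 'n'
  Position 2: 'b'
  Position 1: 'a'
  Position 0: 'n'
Reversed: knanban

knanban


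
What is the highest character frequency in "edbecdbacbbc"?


Input: edbecdbacbbc
Character counts:
  'a': 1
  'b': 4
  'c': 3
  'd': 2
  'e': 2
Maximum frequency: 4

4


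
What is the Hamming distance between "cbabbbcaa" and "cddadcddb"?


Comparing "cbabbbcaa" and "cddadcddb" position by position:
  Position 0: 'c' vs 'c' => same
  Position 1: 'b' vs 'd' => differ
  Position 2: 'a' vs 'd' => differ
  Position 3: 'b' vs 'a' => differ
  Position 4: 'b' vs 'd' => differ
  Position 5: 'b' vs 'c' => differ
  Position 6: 'c' vs 'd' => differ
  Position 7: 'a' vs 'd' => differ
  Position 8: 'a' vs 'b' => differ
Total differences (Hamming distance): 8

8


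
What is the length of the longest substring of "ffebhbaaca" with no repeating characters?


Input: "ffebhbaaca"
Sliding window (track last position of each char):
  Position 0 ('f'): window [0,0] length 1 -- new best
  Position 1 ('f'): repeat (last at 0), move window start to 1
  Position 1 ('f'): window [1,1] length 1
  Position 2 ('e'): window [1,2] length 2 -- new best
  Position 3 ('b'): window [1,3] length 3 -- new best
  Position 4 ('h'): window [1,4] length 4 -- new best
  Position 5 ('b'): repeat (last at 3), move window start to 4
  Position 5 ('b'): window [4,5] length 2
  Position 6 ('a'): window [4,6] length 3
  Position 7 ('a'): repeat (last at 6), move window start to 7
  Position 7 ('a'): window [7,7] length 1
  Position 8 ('c'): window [7,8] length 2
  Position 9 ('a'): repeat (last at 7), move window start to 8
  Position 9 ('a'): window [8,9] length 2
Longest substring with no repeats: "febh" with length 4

4


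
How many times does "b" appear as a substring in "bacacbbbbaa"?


Searching for "b" in "bacacbbbbaa"
Scanning each position:
  Position 0: "b" => MATCH
  Position 1: "a" => no
  Position 2: "c" => no
  Position 3: "a" => no
  Position 4: "c" => no
  Position 5: "b" => MATCH
  Position 6: "b" => MATCH
  Position 7: "b" => MATCH
  Position 8: "b" => MATCH
  Position 9: "a" => no
  Position 10: "a" => no
Total occurrences: 5

5


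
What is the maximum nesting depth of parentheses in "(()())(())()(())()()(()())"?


Input: "(()())(())()(())()()(()())"
Tracking depth:
  Position 0 '(': depth becomes 1
  Position 1 '(': depth becomes 2
  Position 2 ')': depth becomes 1
  Position 3 '(': depth becomes 2
  Position 4 ')': depth becomes 1
  Position 5 ')': depth becomes 0
  Position 6 '(': depth becomes 1
  Position 7 '(': depth becomes 2
  Position 8 ')': depth becomes 1
  Position 9 ')': depth becomes 0
  Position 10 '(': depth becomes 1
  Position 11 ')': depth becomes 0
  Position 12 '(': depth becomes 1
  Position 13 '(': depth becomes 2
  Position 14 ')': depth becomes 1
  Position 15 ')': depth becomes 0
  Position 16 '(': depth becomes 1
  Position 17 ')': depth becomes 0
  Position 18 '(': depth becomes 1
  Position 19 ')': depth becomes 0
  Position 20 '(': depth becomes 1
  Position 21 '(': depth becomes 2
  Position 22 ')': depth becomes 1
  Position 23 '(': depth becomes 2
  Position 24 ')': depth becomes 1
  Position 25 ')': depth becomes 0
Maximum depth reached: 2

2


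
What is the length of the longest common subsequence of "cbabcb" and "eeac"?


LCS of "cbabcb" and "eeac"
DP table:
           e    e    a    c
      0    0    0    0    0
  c   0    0    0    0    1
  b   0    0    0    0    1
  a   0    0    0    1    1
  b   0    0    0    1    1
  c   0    0    0    1    2
  b   0    0    0    1    2
LCS length = dp[6][4] = 2

2


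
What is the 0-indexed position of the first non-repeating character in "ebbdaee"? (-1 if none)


Input: ebbdaee
Character frequencies:
  'a': 1
  'b': 2
  'd': 1
  'e': 3
Scanning left to right for freq == 1:
  Position 0 ('e'): freq=3, skip
  Position 1 ('b'): freq=2, skip
  Position 2 ('b'): freq=2, skip
  Position 3 ('d'): unique! => answer = 3

3


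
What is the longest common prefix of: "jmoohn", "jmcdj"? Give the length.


Words: jmoohn, jmcdj
  Position 0: all 'j' => match
  Position 1: all 'm' => match
  Position 2: ('o', 'c') => mismatch, stop
LCP = "jm" (length 2)

2


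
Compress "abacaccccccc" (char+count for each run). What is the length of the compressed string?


Input: abacaccccccc
Runs:
  'a' x 1 => "a1"
  'b' x 1 => "b1"
  'a' x 1 => "a1"
  'c' x 1 => "c1"
  'a' x 1 => "a1"
  'c' x 7 => "c7"
Compressed: "a1b1a1c1a1c7"
Compressed length: 12

12


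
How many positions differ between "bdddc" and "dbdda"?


Comparing "bdddc" and "dbdda" position by position:
  Position 0: 'b' vs 'd' => DIFFER
  Position 1: 'd' vs 'b' => DIFFER
  Position 2: 'd' vs 'd' => same
  Position 3: 'd' vs 'd' => same
  Position 4: 'c' vs 'a' => DIFFER
Positions that differ: 3

3


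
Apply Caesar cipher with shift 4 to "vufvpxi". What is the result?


Caesar cipher: shift "vufvpxi" by 4
  'v' (pos 21) + 4 = pos 25 = 'z'
  'u' (pos 20) + 4 = pos 24 = 'y'
  'f' (pos 5) + 4 = pos 9 = 'j'
  'v' (pos 21) + 4 = pos 25 = 'z'
  'p' (pos 15) + 4 = pos 19 = 't'
  'x' (pos 23) + 4 = pos 1 = 'b'
  'i' (pos 8) + 4 = pos 12 = 'm'
Result: zyjztbm

zyjztbm


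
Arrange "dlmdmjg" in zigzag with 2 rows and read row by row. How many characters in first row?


Zigzag "dlmdmjg" into 2 rows:
Placing characters:
  'd' => row 0
  'l' => row 1
  'm' => row 0
  'd' => row 1
  'm' => row 0
  'j' => row 1
  'g' => row 0
Rows:
  Row 0: "dmmg"
  Row 1: "ldj"
First row length: 4

4


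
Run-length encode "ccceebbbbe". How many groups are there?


Input: ccceebbbbe
Scanning for consecutive runs:
  Group 1: 'c' x 3 (positions 0-2)
  Group 2: 'e' x 2 (positions 3-4)
  Group 3: 'b' x 4 (positions 5-8)
  Group 4: 'e' x 1 (positions 9-9)
Total groups: 4

4


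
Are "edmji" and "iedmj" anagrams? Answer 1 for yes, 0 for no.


Strings: "edmji", "iedmj"
Sorted first:  deijm
Sorted second: deijm
Sorted forms match => anagrams

1


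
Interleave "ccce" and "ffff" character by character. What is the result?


Interleaving "ccce" and "ffff":
  Position 0: 'c' from first, 'f' from second => "cf"
  Position 1: 'c' from first, 'f' from second => "cf"
  Position 2: 'c' from first, 'f' from second => "cf"
  Position 3: 'e' from first, 'f' from second => "ef"
Result: cfcfcfef

cfcfcfef


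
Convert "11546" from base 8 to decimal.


Input: "11546" in base 8
Positional expansion:
  Digit '1' (value 1) x 8^4 = 4096
  Digit '1' (value 1) x 8^3 = 512
  Digit '5' (value 5) x 8^2 = 320
  Digit '4' (value 4) x 8^1 = 32
  Digit '6' (value 6) x 8^0 = 6
Sum = 4966

4966


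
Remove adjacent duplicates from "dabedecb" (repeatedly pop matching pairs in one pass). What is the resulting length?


Input: dabedecb
Stack-based adjacent duplicate removal:
  Read 'd': push. Stack: d
  Read 'a': push. Stack: da
  Read 'b': push. Stack: dab
  Read 'e': push. Stack: dabe
  Read 'd': push. Stack: dabed
  Read 'e': push. Stack: dabede
  Read 'c': push. Stack: dabedec
  Read 'b': push. Stack: dabedecb
Final stack: "dabedecb" (length 8)

8


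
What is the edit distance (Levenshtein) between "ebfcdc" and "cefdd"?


Computing edit distance: "ebfcdc" -> "cefdd"
DP table:
           c    e    f    d    d
      0    1    2    3    4    5
  e   1    1    1    2    3    4
  b   2    2    2    2    3    4
  f   3    3    3    2    3    4
  c   4    3    4    3    3    4
  d   5    4    4    4    3    3
  c   6    5    5    5    4    4
Edit distance = dp[6][5] = 4

4


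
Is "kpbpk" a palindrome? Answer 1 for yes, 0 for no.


Input: kpbpk
Reversed: kpbpk
  Compare pos 0 ('k') with pos 4 ('k'): match
  Compare pos 1 ('p') with pos 3 ('p'): match
Result: palindrome

1


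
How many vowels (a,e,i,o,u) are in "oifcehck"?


Input: oifcehck
Checking each character:
  'o' at position 0: vowel (running total: 1)
  'i' at position 1: vowel (running total: 2)
  'f' at position 2: consonant
  'c' at position 3: consonant
  'e' at position 4: vowel (running total: 3)
  'h' at position 5: consonant
  'c' at position 6: consonant
  'k' at position 7: consonant
Total vowels: 3

3


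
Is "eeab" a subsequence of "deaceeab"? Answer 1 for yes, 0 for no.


Check if "eeab" is a subsequence of "deaceeab"
Greedy scan:
  Position 0 ('d'): no match needed
  Position 1 ('e'): matches sub[0] = 'e'
  Position 2 ('a'): no match needed
  Position 3 ('c'): no match needed
  Position 4 ('e'): matches sub[1] = 'e'
  Position 5 ('e'): no match needed
  Position 6 ('a'): matches sub[2] = 'a'
  Position 7 ('b'): matches sub[3] = 'b'
All 4 characters matched => is a subsequence

1


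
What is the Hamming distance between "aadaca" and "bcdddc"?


Comparing "aadaca" and "bcdddc" position by position:
  Position 0: 'a' vs 'b' => differ
  Position 1: 'a' vs 'c' => differ
  Position 2: 'd' vs 'd' => same
  Position 3: 'a' vs 'd' => differ
  Position 4: 'c' vs 'd' => differ
  Position 5: 'a' vs 'c' => differ
Total differences (Hamming distance): 5

5


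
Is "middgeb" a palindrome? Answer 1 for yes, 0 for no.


Input: middgeb
Reversed: begddim
  Compare pos 0 ('m') with pos 6 ('b'): MISMATCH
  Compare pos 1 ('i') with pos 5 ('e'): MISMATCH
  Compare pos 2 ('d') with pos 4 ('g'): MISMATCH
Result: not a palindrome

0


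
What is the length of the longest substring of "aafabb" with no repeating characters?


Input: "aafabb"
Sliding window (track last position of each char):
  Position 0 ('a'): window [0,0] length 1 -- new best
  Position 1 ('a'): repeat (last at 0), move window start to 1
  Position 1 ('a'): window [1,1] length 1
  Position 2 ('f'): window [1,2] length 2 -- new best
  Position 3 ('a'): repeat (last at 1), move window start to 2
  Position 3 ('a'): window [2,3] length 2
  Position 4 ('b'): window [2,4] length 3 -- new best
  Position 5 ('b'): repeat (last at 4), move window start to 5
  Position 5 ('b'): window [5,5] length 1
Longest substring with no repeats: "fab" with length 3

3


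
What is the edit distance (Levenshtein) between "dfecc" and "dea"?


Computing edit distance: "dfecc" -> "dea"
DP table:
           d    e    a
      0    1    2    3
  d   1    0    1    2
  f   2    1    1    2
  e   3    2    1    2
  c   4    3    2    2
  c   5    4    3    3
Edit distance = dp[5][3] = 3

3


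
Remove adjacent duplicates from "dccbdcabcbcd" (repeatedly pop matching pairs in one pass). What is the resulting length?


Input: dccbdcabcbcd
Stack-based adjacent duplicate removal:
  Read 'd': push. Stack: d
  Read 'c': push. Stack: dc
  Read 'c': matches stack top 'c' => pop. Stack: d
  Read 'b': push. Stack: db
  Read 'd': push. Stack: dbd
  Read 'c': push. Stack: dbdc
  Read 'a': push. Stack: dbdca
  Read 'b': push. Stack: dbdcab
  Read 'c': push. Stack: dbdcabc
  Read 'b': push. Stack: dbdcabcb
  Read 'c': push. Stack: dbdcabcbc
  Read 'd': push. Stack: dbdcabcbcd
Final stack: "dbdcabcbcd" (length 10)

10


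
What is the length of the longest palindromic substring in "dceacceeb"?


Input: "dceacceeb"
Checking substrings for palindromes:
  [4:6] "cc" (len 2) => palindrome
  [6:8] "ee" (len 2) => palindrome
Longest palindromic substring: "cc" with length 2

2


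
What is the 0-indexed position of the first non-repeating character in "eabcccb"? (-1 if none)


Input: eabcccb
Character frequencies:
  'a': 1
  'b': 2
  'c': 3
  'e': 1
Scanning left to right for freq == 1:
  Position 0 ('e'): unique! => answer = 0

0


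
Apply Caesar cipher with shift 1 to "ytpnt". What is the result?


Caesar cipher: shift "ytpnt" by 1
  'y' (pos 24) + 1 = pos 25 = 'z'
  't' (pos 19) + 1 = pos 20 = 'u'
  'p' (pos 15) + 1 = pos 16 = 'q'
  'n' (pos 13) + 1 = pos 14 = 'o'
  't' (pos 19) + 1 = pos 20 = 'u'
Result: zuqou

zuqou


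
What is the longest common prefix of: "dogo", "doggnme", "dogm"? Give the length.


Words: dogo, doggnme, dogm
  Position 0: all 'd' => match
  Position 1: all 'o' => match
  Position 2: all 'g' => match
  Position 3: ('o', 'g', 'm') => mismatch, stop
LCP = "dog" (length 3)

3


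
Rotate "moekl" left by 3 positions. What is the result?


Input: "moekl", rotate left by 3
First 3 characters: "moe"
Remaining characters: "kl"
Concatenate remaining + first: "kl" + "moe" = "klmoe"

klmoe


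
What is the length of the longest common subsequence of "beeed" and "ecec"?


LCS of "beeed" and "ecec"
DP table:
           e    c    e    c
      0    0    0    0    0
  b   0    0    0    0    0
  e   0    1    1    1    1
  e   0    1    1    2    2
  e   0    1    1    2    2
  d   0    1    1    2    2
LCS length = dp[5][4] = 2

2


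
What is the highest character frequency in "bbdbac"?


Input: bbdbac
Character counts:
  'a': 1
  'b': 3
  'c': 1
  'd': 1
Maximum frequency: 3

3


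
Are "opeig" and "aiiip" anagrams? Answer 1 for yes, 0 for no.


Strings: "opeig", "aiiip"
Sorted first:  egiop
Sorted second: aiiip
Differ at position 0: 'e' vs 'a' => not anagrams

0


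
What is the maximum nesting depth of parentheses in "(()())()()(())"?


Input: "(()())()()(())"
Tracking depth:
  Position 0 '(': depth becomes 1
  Position 1 '(': depth becomes 2
  Position 2 ')': depth becomes 1
  Position 3 '(': depth becomes 2
  Position 4 ')': depth becomes 1
  Position 5 ')': depth becomes 0
  Position 6 '(': depth becomes 1
  Position 7 ')': depth becomes 0
  Position 8 '(': depth becomes 1
  Position 9 ')': depth becomes 0
  Position 10 '(': depth becomes 1
  Position 11 '(': depth becomes 2
  Position 12 ')': depth becomes 1
  Position 13 ')': depth becomes 0
Maximum depth reached: 2

2


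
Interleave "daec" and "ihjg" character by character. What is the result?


Interleaving "daec" and "ihjg":
  Position 0: 'd' from first, 'i' from second => "di"
  Position 1: 'a' from first, 'h' from second => "ah"
  Position 2: 'e' from first, 'j' from second => "ej"
  Position 3: 'c' from first, 'g' from second => "cg"
Result: diahejcg

diahejcg


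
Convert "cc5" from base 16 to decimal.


Input: "cc5" in base 16
Positional expansion:
  Digit 'c' (value 12) x 16^2 = 3072
  Digit 'c' (value 12) x 16^1 = 192
  Digit '5' (value 5) x 16^0 = 5
Sum = 3269

3269


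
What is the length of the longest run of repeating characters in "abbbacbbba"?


Input: "abbbacbbba"
Scanning for longest run:
  Position 1 ('b'): new char, reset run to 1
  Position 2 ('b'): continues run of 'b', length=2
  Position 3 ('b'): continues run of 'b', length=3
  Position 4 ('a'): new char, reset run to 1
  Position 5 ('c'): new char, reset run to 1
  Position 6 ('b'): new char, reset run to 1
  Position 7 ('b'): continues run of 'b', length=2
  Position 8 ('b'): continues run of 'b', length=3
  Position 9 ('a'): new char, reset run to 1
Longest run: 'b' with length 3

3
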